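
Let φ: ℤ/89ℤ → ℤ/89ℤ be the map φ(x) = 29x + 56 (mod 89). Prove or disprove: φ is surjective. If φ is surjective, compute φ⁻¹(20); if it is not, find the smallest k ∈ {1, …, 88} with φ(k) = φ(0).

54

Since gcd(29, 89) = 1, 29 is invertible modulo 89. Euclid's algorithm: 89 = 3·29 + 2, 29 = 14·2 + 1; back-substituting gives 1 = 43·29 − 14·89, so 29⁻¹ ≡ 43 (mod 89).
For any y ∈ ℤ/89ℤ, x = 43(y − 56) mod 89 satisfies φ(x) = 29·43(y − 56) + 56 ≡ y (since 29·43 ≡ 1 mod 89). So every y has a preimage.
Thus φ is surjective.
Since φ is surjective, we compute φ⁻¹(20): solve 29x + 56 ≡ 20 (mod 89), i.e. 29x ≡ 53 (mod 89).
Multiplying by 29⁻¹ = 43 gives x ≡ 43·53 = 2279 = 25·89 + 54 ≡ 54 (mod 89).
Check: φ(54) = 29·54 + 56 = 1622 = 18·89 + 20 ≡ 20 (mod 89).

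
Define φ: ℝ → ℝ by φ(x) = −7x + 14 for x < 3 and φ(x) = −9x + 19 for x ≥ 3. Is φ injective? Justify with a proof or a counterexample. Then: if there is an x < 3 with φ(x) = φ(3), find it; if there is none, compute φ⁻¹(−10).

Both pieces are strictly decreasing (slopes −7 and −9), so each is injective on its own interval.
The left piece maps (−∞, 3) onto (−7, ∞); the right piece maps [3, ∞) onto (−∞, −8].
These images are disjoint, so no value is attained by both pieces. Thus φ is injective.
Because the two images are disjoint, no x < 3 has φ(x) = φ(3), so we compute φ⁻¹(−10): −10 lies in (−∞, −8], so solve −9x + 19 = −10: x = (−10 − 19)/(−9) = 29/9.

29/9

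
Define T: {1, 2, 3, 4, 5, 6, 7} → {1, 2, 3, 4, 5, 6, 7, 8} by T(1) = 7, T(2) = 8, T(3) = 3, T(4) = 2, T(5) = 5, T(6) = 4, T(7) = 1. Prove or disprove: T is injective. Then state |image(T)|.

The values T(1), …, T(7) are 7, 8, 3, 2, 5, 4, 1 — all distinct.
So T(s) = T(t) only when s = t, and T is injective.
The image of T is {1, 2, 3, 4, 5, 7, 8}, which has 7 elements.

7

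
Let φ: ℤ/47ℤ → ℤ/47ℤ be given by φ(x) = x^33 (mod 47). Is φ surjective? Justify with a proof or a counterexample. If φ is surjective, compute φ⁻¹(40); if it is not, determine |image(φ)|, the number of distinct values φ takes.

38

Since 47 is prime, the nonzero elements of ℤ/47ℤ form a cyclic group of order 46.
As gcd(33, 46) = 1, raising to the 33rd power is a bijection on this group: if u^33 ≡ v^33 then (uv^{−1})^33 = 1, and the only element of order dividing gcd(33, 46) = 1 is 1, so u = v.
With φ(0) = 0 this makes φ injective on all of ℤ/47ℤ, hence bijective (finite equal-size domain and codomain). In particular φ is surjective.
Since φ is surjective, we find the preimage of 40. The inverse of x ↦ x^33 on (ℤ/47ℤ)^× is x ↦ x^7, because 33·7 = 231 = 5·46 + 1 ≡ 1 (mod 46) and x^{46} = 1 for x ≠ 0 (Fermat). So φ⁻¹(40) = 40^7 mod 47.
Repeated squaring mod 47: 40^1 ≡ 40, 40^2 ≡ 40² = 1600 ≡ 2, 40^4 ≡ 2² = 4. Since 7 = 4 + 2 + 1, 40^7 ≡ 4·2·40: 4·2 = 8, then 8·40 = 320 ≡ 38. So 40^7 ≡ 38 (mod 47).
Hence φ⁻¹(40) = 38.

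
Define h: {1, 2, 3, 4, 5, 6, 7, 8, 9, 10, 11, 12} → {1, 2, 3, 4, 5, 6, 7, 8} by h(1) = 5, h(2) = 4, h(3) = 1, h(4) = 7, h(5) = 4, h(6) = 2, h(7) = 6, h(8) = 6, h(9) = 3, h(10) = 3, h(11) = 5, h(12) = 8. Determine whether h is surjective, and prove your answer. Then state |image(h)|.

8

Every element of the codomain has a preimage: 1 = h(3), 2 = h(6), 3 = h(9), 4 = h(2), 5 = h(1), 6 = h(7), 7 = h(4), 8 = h(12).
Therefore h is surjective.
The image of h is {1, 2, 3, 4, 5, 6, 7, 8}, which has 8 elements.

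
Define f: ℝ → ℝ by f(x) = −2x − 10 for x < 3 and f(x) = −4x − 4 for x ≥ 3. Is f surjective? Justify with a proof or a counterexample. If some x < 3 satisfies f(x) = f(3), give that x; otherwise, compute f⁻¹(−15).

Both pieces are strictly decreasing (slopes −2 and −4), so each is injective on its own interval.
The left piece maps (−∞, 3) onto (−16, ∞); the right piece maps [3, ∞) onto (−∞, −16].
These images together cover ℝ, so f is surjective.
Because the two images are disjoint, no x < 3 has f(x) = f(3), so we compute f⁻¹(−15): −15 lies in (−16, ∞), so solve −2x − 10 = −15: x = (−15 + 10)/(−2) = 5/2.

5/2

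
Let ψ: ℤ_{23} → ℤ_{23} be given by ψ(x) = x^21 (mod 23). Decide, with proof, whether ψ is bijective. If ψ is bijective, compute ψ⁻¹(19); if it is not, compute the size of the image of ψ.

Since 23 is prime, the nonzero elements of ℤ_{23} form a cyclic group of order 22.
As gcd(21, 22) = 1, raising to the 21st power is a bijection on this group: if u^21 ≡ v^21 then (uv^{−1})^21 = 1, and the only element of order dividing gcd(21, 22) = 1 is 1, so u = v.
With ψ(0) = 0 this makes ψ injective on all of ℤ_{23}, hence bijective (finite equal-size domain and codomain). In particular ψ is bijective.
Since ψ is bijective, we find the preimage of 19. The inverse of x ↦ x^21 on (ℤ_{23})^× is x ↦ x^21, because 21·21 = 441 = 20·22 + 1 ≡ 1 (mod 22) and x^{22} = 1 for x ≠ 0 (Fermat). So ψ⁻¹(19) = 19^21 mod 23.
Repeated squaring mod 23: 19^1 ≡ 19, 19^2 ≡ 19² = 361 ≡ 16, 19^4 ≡ 16² = 256 ≡ 3, 19^8 ≡ 3² = 9, 19^16 ≡ 9² = 81 ≡ 12. Since 21 = 16 + 4 + 1, 19^21 ≡ 12·3·19: 12·3 = 36 ≡ 13, then 13·19 = 247 ≡ 17. So 19^21 ≡ 17 (mod 23).
Hence ψ⁻¹(19) = 17.

17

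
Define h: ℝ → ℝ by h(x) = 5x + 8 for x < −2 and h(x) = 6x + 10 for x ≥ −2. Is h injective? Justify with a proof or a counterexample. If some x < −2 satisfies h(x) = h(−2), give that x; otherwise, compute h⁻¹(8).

Both pieces are strictly increasing (slopes 5 and 6), so each is injective on its own interval.
The left piece maps (−∞, −2) onto (−∞, −2); the right piece maps [−2, ∞) onto [−2, ∞).
These images are disjoint, so no value is attained by both pieces. Thus h is injective.
Because the two images are disjoint, no x < −2 has h(x) = h(−2), so we compute h⁻¹(8): 8 lies in [−2, ∞), so solve 6x + 10 = 8: x = (8 − 10)/6 = −1/3.

-1/3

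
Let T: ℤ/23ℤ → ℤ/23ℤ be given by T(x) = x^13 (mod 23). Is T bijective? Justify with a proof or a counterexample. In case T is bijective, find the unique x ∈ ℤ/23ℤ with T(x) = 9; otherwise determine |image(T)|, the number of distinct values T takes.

3

Since 23 is prime, the nonzero elements of ℤ/23ℤ form a cyclic group of order 22.
As gcd(13, 22) = 1, raising to the 13th power is a bijection on this group: if x_1^13 ≡ x_2^13 then (x_1x_2^{−1})^13 = 1, and the only element of order dividing gcd(13, 22) = 1 is 1, so x_1 = x_2.
With T(0) = 0 this makes T injective on all of ℤ/23ℤ, hence bijective (finite equal-size domain and codomain). In particular T is bijective.
Since T is bijective, we find the preimage of 9. The inverse of x ↦ x^13 on (ℤ/23ℤ)^× is x ↦ x^17, because 13·17 = 221 = 10·22 + 1 ≡ 1 (mod 22) and x^{22} = 1 for x ≠ 0 (Fermat). So T⁻¹(9) = 9^17 mod 23.
Repeated squaring mod 23: 9^1 ≡ 9, 9^2 ≡ 9² = 81 ≡ 12, 9^4 ≡ 12² = 144 ≡ 6, 9^8 ≡ 6² = 36 ≡ 13, 9^16 ≡ 13² = 169 ≡ 8. Since 17 = 16 + 1, 9^17 ≡ 8·9: 8·9 = 72 ≡ 3. So 9^17 ≡ 3 (mod 23).
Hence T⁻¹(9) = 3.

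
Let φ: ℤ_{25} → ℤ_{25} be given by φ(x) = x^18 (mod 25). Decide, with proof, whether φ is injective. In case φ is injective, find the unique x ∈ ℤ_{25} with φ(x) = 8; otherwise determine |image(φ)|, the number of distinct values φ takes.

11

φ(0) = 0^18 = 0.
φ(5): Repeated squaring mod 25: 5^1 ≡ 5, 5^2 ≡ 5² = 25 ≡ 0, 5^4 ≡ 0² = 0, 5^8 ≡ 0² = 0, 5^16 ≡ 0² = 0. Since 18 = 16 + 2, 5^18 ≡ 0·0: 0·0 = 0. So 5^18 ≡ 0 (mod 25).
So φ(0) = φ(5) = 0 while 0 ≠ 5, so φ is not injective.
Since φ is not injective, we determine |image(φ)|. Computing x^18 mod 25 for each x (by repeated squaring, reducing mod 25 at every step), the values φ(0), φ(1), …, φ(24) are: 0, 1, 19, 14, 11, 0, 16, 24, 9, 21, 0, 6, 4, 4, 6, 0, 21, 9, 24, 16, 0, 11, 14, 19, 1.
The distinct values are {0, 1, 4, 6, 9, 11, 14, 16, 19, 21, 24}; there are 11 of them.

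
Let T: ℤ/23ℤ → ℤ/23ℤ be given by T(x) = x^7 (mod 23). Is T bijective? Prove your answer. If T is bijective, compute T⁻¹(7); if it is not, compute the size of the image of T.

11

Since 23 is prime, the nonzero elements of ℤ/23ℤ form a cyclic group of order 22.
As gcd(7, 22) = 1, raising to the 7th power is a bijection on this group: if u^7 ≡ v^7 then (uv^{−1})^7 = 1, and the only element of order dividing gcd(7, 22) = 1 is 1, so u = v.
With T(0) = 0 this makes T injective on all of ℤ/23ℤ, hence bijective (finite equal-size domain and codomain). In particular T is bijective.
Since T is bijective, we find the preimage of 7. The inverse of x ↦ x^7 on (ℤ/23ℤ)^× is x ↦ x^19, because 7·19 = 133 = 6·22 + 1 ≡ 1 (mod 22) and x^{22} = 1 for x ≠ 0 (Fermat). So T⁻¹(7) = 7^19 mod 23.
Repeated squaring mod 23: 7^1 ≡ 7, 7^2 ≡ 7² = 49 ≡ 3, 7^4 ≡ 3² = 9, 7^8 ≡ 9² = 81 ≡ 12, 7^16 ≡ 12² = 144 ≡ 6. Since 19 = 16 + 2 + 1, 7^19 ≡ 6·3·7: 6·3 = 18, then 18·7 = 126 ≡ 11. So 7^19 ≡ 11 (mod 23).
Hence T⁻¹(7) = 11.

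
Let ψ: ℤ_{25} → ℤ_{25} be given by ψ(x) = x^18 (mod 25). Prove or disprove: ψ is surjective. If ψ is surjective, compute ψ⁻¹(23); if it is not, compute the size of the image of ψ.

ψ(0) = 0^18 = 0.
ψ(5): Repeated squaring mod 25: 5^1 ≡ 5, 5^2 ≡ 5² = 25 ≡ 0, 5^4 ≡ 0² = 0, 5^8 ≡ 0² = 0, 5^16 ≡ 0² = 0. Since 18 = 16 + 2, 5^18 ≡ 0·0: 0·0 = 0. So 5^18 ≡ 0 (mod 25).
So ψ(0) = ψ(5) = 0 while 0 ≠ 5, therefore ψ is not injective.
A non-injective map from the 25-element set ℤ_{25} to itself takes at most 24 distinct values, so it cannot be surjective. Hence ψ is not surjective.
Since ψ is not surjective, we determine |image(ψ)|. Computing x^18 mod 25 for each x (by repeated squaring, reducing mod 25 at every step), the values ψ(0), ψ(1), …, ψ(24) are: 0, 1, 19, 14, 11, 0, 16, 24, 9, 21, 0, 6, 4, 4, 6, 0, 21, 9, 24, 16, 0, 11, 14, 19, 1.
The distinct values are {0, 1, 4, 6, 9, 11, 14, 16, 19, 21, 24}; there are 11 of them.

11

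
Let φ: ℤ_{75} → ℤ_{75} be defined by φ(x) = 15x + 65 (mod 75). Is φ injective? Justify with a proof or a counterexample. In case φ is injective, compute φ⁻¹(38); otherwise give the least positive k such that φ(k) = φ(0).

Recall: φ is injective when φ(a) = φ(b) forces a = b.
We have gcd(15, 75) = 15 > 1. Taking a = 0 and b = 5: φ(0) = 65 and φ(5) = 15·5 + 65 = 140 ≡ 65 (mod 75).
So φ(0) = φ(5) while 0 ≠ 5, thus φ is not injective.
Since φ is not injective, we find the least positive k with φ(k) = φ(0): this means 15k ≡ 0 (mod 75), i.e. 75 ∣ 15k. Since gcd(15, 75) = 15, dividing through by 15 this holds exactly when 5 ∣ k.
The smallest positive such k is 5.

5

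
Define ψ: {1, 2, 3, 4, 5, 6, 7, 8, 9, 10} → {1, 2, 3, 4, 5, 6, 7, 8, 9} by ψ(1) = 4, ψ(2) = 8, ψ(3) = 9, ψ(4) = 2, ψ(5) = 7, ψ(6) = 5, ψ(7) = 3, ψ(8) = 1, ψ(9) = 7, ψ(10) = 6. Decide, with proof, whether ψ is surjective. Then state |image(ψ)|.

Every element of the codomain has a preimage: 1 = ψ(8), 2 = ψ(4), 3 = ψ(7), 4 = ψ(1), 5 = ψ(6), 6 = ψ(10), 7 = ψ(5), 8 = ψ(2), 9 = ψ(3).
Thus ψ is surjective.
The image of ψ is {1, 2, 3, 4, 5, 6, 7, 8, 9}, which has 9 elements.

9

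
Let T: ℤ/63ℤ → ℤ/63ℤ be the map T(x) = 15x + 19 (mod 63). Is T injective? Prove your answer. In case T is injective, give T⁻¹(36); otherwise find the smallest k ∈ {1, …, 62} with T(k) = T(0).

21

We have gcd(15, 63) = 3 > 1. Taking a = 0 and b = 21: T(0) = 19 and T(21) = 15·21 + 19 = 334 ≡ 19 (mod 63).
So T(0) = T(21) while 0 ≠ 21, hence T is not injective.
Since T is not injective, we find the least positive k with T(k) = T(0): this means 15k ≡ 0 (mod 63), i.e. 63 ∣ 15k. Since gcd(15, 63) = 3, dividing through by 3 this holds exactly when 21 ∣ 5k, and as gcd(5, 21) = 1, exactly when 21 ∣ k.
The smallest positive such k is 21.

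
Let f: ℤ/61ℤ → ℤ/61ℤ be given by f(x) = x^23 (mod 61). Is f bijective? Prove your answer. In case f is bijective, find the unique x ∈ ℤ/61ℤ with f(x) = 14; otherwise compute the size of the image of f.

48

Since 61 is prime, the nonzero elements of ℤ/61ℤ form a cyclic group of order 60.
As gcd(23, 60) = 1, raising to the 23rd power is a bijection on this group: if u^23 ≡ v^23 then (uv^{−1})^23 = 1, and the only element of order dividing gcd(23, 60) = 1 is 1, so u = v.
With f(0) = 0 this makes f injective on all of ℤ/61ℤ, hence bijective (finite equal-size domain and codomain). In particular f is bijective.
Since f is bijective, we find the preimage of 14. The inverse of x ↦ x^23 on (ℤ/61ℤ)^× is x ↦ x^47, because 23·47 = 1081 = 18·60 + 1 ≡ 1 (mod 60) and x^{60} = 1 for x ≠ 0 (Fermat). So f⁻¹(14) = 14^47 mod 61.
Repeated squaring mod 61: 14^1 ≡ 14, 14^2 ≡ 14² = 196 ≡ 13, 14^4 ≡ 13² = 169 ≡ 47, 14^8 ≡ 47² = 2209 ≡ 13, 14^16 ≡ 13² = 169 ≡ 47, 14^32 ≡ 47² = 2209 ≡ 13. Since 47 = 32 + 8 + 4 + 2 + 1, 14^47 ≡ 13·13·47·13·14: 13·13 = 169 ≡ 47, then 47·47 = 2209 ≡ 13, then 13·13 = 169 ≡ 47, then 47·14 = 658 ≡ 48. So 14^47 ≡ 48 (mod 61).
Hence f⁻¹(14) = 48.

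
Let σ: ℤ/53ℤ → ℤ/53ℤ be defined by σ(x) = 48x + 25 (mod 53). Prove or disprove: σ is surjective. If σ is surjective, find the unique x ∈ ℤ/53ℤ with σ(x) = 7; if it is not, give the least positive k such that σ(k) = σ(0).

46

Since gcd(48, 53) = 1, 48 is invertible modulo 53. Euclid's algorithm: 53 = 1·48 + 5, 48 = 9·5 + 3, 5 = 1·3 + 2, 3 = 1·2 + 1; back-substituting gives 1 = 21·48 − 19·53, so 48⁻¹ ≡ 21 (mod 53).
Then y ↦ 21(y − 25) is a two-sided inverse to σ, so every y ∈ ℤ/53ℤ has a preimage.
So σ is surjective.
Since σ is surjective, we find σ⁻¹(7): we need 48x ≡ 7 − 25 ≡ 35 (mod 53). Using 48⁻¹ = 21: x ≡ 21·35 = 735 = 13·53 + 46, so x = 46.
Check: σ(46) = 48·46 + 25 = 2233 = 42·53 + 7 ≡ 7 (mod 53).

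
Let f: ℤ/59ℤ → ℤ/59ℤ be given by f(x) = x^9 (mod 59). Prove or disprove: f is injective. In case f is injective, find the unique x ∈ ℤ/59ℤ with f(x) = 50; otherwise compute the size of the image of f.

Since 59 is prime, the nonzero elements of ℤ/59ℤ form a cyclic group of order 58.
As gcd(9, 58) = 1, raising to the 9th power is a bijection on this group: if u^9 ≡ v^9 then (uv^{−1})^9 = 1, and the only element of order dividing gcd(9, 58) = 1 is 1, so u = v.
With f(0) = 0 this makes f injective on all of ℤ/59ℤ, hence bijective (finite equal-size domain and codomain). In particular f is injective.
Since f is injective, we find the preimage of 50. The inverse of x ↦ x^9 on (ℤ/59ℤ)^× is x ↦ x^13, because 9·13 = 117 = 2·58 + 1 ≡ 1 (mod 58) and x^{58} = 1 for x ≠ 0 (Fermat). So f⁻¹(50) = 50^13 mod 59.
Repeated squaring mod 59: 50^1 ≡ 50, 50^2 ≡ 50² = 2500 ≡ 22, 50^4 ≡ 22² = 484 ≡ 12, 50^8 ≡ 12² = 144 ≡ 26. Since 13 = 8 + 4 + 1, 50^13 ≡ 26·12·50: 26·12 = 312 ≡ 17, then 17·50 = 850 ≡ 24. So 50^13 ≡ 24 (mod 59).
Hence f⁻¹(50) = 24.

24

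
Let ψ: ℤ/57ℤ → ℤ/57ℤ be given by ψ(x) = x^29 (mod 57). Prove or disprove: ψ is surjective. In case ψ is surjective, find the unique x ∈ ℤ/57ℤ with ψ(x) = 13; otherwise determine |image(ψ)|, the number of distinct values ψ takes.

52

Computing x^29 mod 57 for each x (by repeated squaring, reducing mod 57 at every step), the values ψ(0), ψ(1), …, ψ(56) are: 0, 1, 53, 48, 16, 44, 36, 49, 50, 24, 52, 26, 27, 40, 32, 3, 28, 23, 18, 19, 20, 15, 10, 35, 6, 55, 11, 12, 43, 14, 45, 46, 2, 51, 22, 47, 42, 37, 38, 39, 34, 29, 54, 25, 17, 30, 31, 5, 33, 7, 8, 21, 13, 41, 9, 4, 56.
Every element of ℤ/57ℤ appears exactly once in this list, so ψ is a bijection, and in particular surjective.
Since ψ is surjective, we read off the preimage of 13 from the same table: ψ(52) = 13, so ψ⁻¹(13) = 52.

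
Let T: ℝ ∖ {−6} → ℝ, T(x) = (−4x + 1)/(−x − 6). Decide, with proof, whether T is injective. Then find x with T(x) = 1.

Suppose T(x_1) = T(x_2). Cross-multiplying: (−4x_1 + 1)(−x_2 − 6) = (−4x_2 + 1)(−x_1 − 6).
Expanding both sides and cancelling the symmetric terms leaves 25·(x_1 − x_2) = 0. Since 25 ≠ 0, x_1 = x_2. Thus T is injective.
Solving T(x) = 1: cross-multiplying gives −4x + 1 = 1(−x − 6), which rearranges to −3x = −7, so x = 7/3.

7/3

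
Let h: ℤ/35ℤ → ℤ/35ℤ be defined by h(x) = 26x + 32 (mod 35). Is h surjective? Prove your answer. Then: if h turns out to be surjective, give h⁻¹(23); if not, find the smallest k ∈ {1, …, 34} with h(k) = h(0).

Since gcd(26, 35) = 1, 26 is invertible modulo 35. Euclid's algorithm: 35 = 1·26 + 9, 26 = 2·9 + 8, 9 = 1·8 + 1; back-substituting gives 1 = 31·26 − 23·35, so 26⁻¹ ≡ 31 (mod 35).
Then y ↦ 31(y − 32) is a two-sided inverse to h, so every y ∈ ℤ/35ℤ has a preimage.
Therefore h is surjective.
Since h is surjective, we find h⁻¹(23): we need 26x ≡ 23 − 32 ≡ 26 (mod 35). Using 26⁻¹ = 31: x ≡ 31·26 = 806 = 23·35 + 1, so x = 1.
Check: h(1) = 26·1 + 32 = 58 = 1·35 + 23 ≡ 23 (mod 35).

1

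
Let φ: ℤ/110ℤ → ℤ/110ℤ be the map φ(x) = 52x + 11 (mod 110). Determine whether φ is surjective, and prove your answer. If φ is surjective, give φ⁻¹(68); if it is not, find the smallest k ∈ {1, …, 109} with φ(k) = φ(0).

Recall that surjectivity means every element of the codomain has a preimage under φ.
Since gcd(52, 110) = 2, we have 52x ≡ 0 (mod 2) for all x, so φ(x) ≡ 1 (mod 2).
But 0 ≢ 1 (mod 2), so 0 ∈ ℤ/110ℤ has no preimage. Therefore φ is not surjective.
Since φ is not surjective, we find the least positive k with φ(k) = φ(0): this means 52k ≡ 0 (mod 110), i.e. 110 ∣ 52k. Since gcd(52, 110) = 2, dividing through by 2 this holds exactly when 55 ∣ 26k, and as gcd(26, 55) = 1, exactly when 55 ∣ k.
The smallest positive such k is 55.

55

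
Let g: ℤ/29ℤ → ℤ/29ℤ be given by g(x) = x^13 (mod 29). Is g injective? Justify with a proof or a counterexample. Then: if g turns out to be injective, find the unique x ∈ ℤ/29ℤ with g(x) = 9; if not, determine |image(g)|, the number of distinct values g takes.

Since 29 is prime, the nonzero elements of ℤ/29ℤ form a cyclic group of order 28.
As gcd(13, 28) = 1, raising to the 13th power is a bijection on this group: if u^13 ≡ v^13 then (uv^{−1})^13 = 1, and the only element of order dividing gcd(13, 28) = 1 is 1, so u = v.
With g(0) = 0 this makes g injective on all of ℤ/29ℤ, hence bijective (finite equal-size domain and codomain). In particular g is injective.
Since g is injective, we find the preimage of 9. The inverse of x ↦ x^13 on (ℤ/29ℤ)^× is x ↦ x^13, because 13·13 = 169 = 6·28 + 1 ≡ 1 (mod 28) and x^{28} = 1 for x ≠ 0 (Fermat). So g⁻¹(9) = 9^13 mod 29.
Repeated squaring mod 29: 9^1 ≡ 9, 9^2 ≡ 9² = 81 ≡ 23, 9^4 ≡ 23² = 529 ≡ 7, 9^8 ≡ 7² = 49 ≡ 20. Since 13 = 8 + 4 + 1, 9^13 ≡ 20·7·9: 20·7 = 140 ≡ 24, then 24·9 = 216 ≡ 13. So 9^13 ≡ 13 (mod 29).
Hence g⁻¹(9) = 13.

13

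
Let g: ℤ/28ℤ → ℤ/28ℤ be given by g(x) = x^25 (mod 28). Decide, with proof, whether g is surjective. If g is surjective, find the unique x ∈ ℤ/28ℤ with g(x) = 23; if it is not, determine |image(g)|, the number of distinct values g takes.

g(0) = 0^25 = 0.
g(14): Repeated squaring mod 28: 14^1 ≡ 14, 14^2 ≡ 14² = 196 ≡ 0, 14^4 ≡ 0² = 0, 14^8 ≡ 0² = 0, 14^16 ≡ 0² = 0. Since 25 = 16 + 8 + 1, 14^25 ≡ 0·0·14: 0·0 = 0, then 0·14 = 0. So 14^25 ≡ 0 (mod 28).
So g(0) = g(14) = 0 while 0 ≠ 14, hence g is not injective.
A non-injective map from the 28-element set ℤ/28ℤ to itself takes at most 27 distinct values, so it cannot be surjective. Therefore g is not surjective.
Since g is not surjective, we determine |image(g)|. Computing x^25 mod 28 for each x (by repeated squaring, reducing mod 28 at every step), the values g(0), g(1), …, g(27) are: 0, 1, 16, 3, 4, 5, 20, 7, 8, 9, 24, 11, 12, 13, 0, 15, 16, 17, 4, 19, 20, 21, 8, 23, 24, 25, 12, 27.
The distinct values are {0, 1, 3, 4, 5, 7, 8, 9, 11, 12, 13, 15, 16, 17, 19, 20, 21, 23, 24, 25, 27}; there are 21 of them.

21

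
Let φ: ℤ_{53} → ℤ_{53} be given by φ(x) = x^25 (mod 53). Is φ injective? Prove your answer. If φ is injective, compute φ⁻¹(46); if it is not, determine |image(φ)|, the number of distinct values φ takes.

Since 53 is prime, the nonzero elements of ℤ_{53} form a cyclic group of order 52.
As gcd(25, 52) = 1, raising to the 25th power is a bijection on this group: if a^25 ≡ b^25 then (ab^{−1})^25 = 1, and the only element of order dividing gcd(25, 52) = 1 is 1, so a = b.
With φ(0) = 0 this makes φ injective on all of ℤ_{53}, hence bijective (finite equal-size domain and codomain). In particular φ is injective.
Since φ is injective, we find the preimage of 46. The inverse of x ↦ x^25 on (ℤ_{53})^× is x ↦ x^25, because 25·25 = 625 = 12·52 + 1 ≡ 1 (mod 52) and x^{52} = 1 for x ≠ 0 (Fermat). So φ⁻¹(46) = 46^25 mod 53.
Repeated squaring mod 53: 46^1 ≡ 46, 46^2 ≡ 46² = 2116 ≡ 49, 46^4 ≡ 49² = 2401 ≡ 16, 46^8 ≡ 16² = 256 ≡ 44, 46^16 ≡ 44² = 1936 ≡ 28. Since 25 = 16 + 8 + 1, 46^25 ≡ 28·44·46: 28·44 = 1232 ≡ 13, then 13·46 = 598 ≡ 15. So 46^25 ≡ 15 (mod 53).
Hence φ⁻¹(46) = 15.

15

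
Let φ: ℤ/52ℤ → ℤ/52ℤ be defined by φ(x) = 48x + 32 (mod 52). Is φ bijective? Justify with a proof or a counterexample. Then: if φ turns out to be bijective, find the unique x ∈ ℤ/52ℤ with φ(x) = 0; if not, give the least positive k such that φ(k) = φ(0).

We have gcd(48, 52) = 4 > 1. Taking a = 0 and b = 13: φ(0) = 32 and φ(13) = 48·13 + 32 = 656 ≡ 32 (mod 52).
So φ(0) = φ(13) while 0 ≠ 13, thus φ is not injective, hence not bijective.
Since φ is not bijective, we find the least positive k with φ(k) = φ(0): this means 48k ≡ 0 (mod 52), i.e. 52 ∣ 48k. Since gcd(48, 52) = 4, dividing through by 4 this holds exactly when 13 ∣ 12k, and as gcd(12, 13) = 1, exactly when 13 ∣ k.
The smallest positive such k is 13.

13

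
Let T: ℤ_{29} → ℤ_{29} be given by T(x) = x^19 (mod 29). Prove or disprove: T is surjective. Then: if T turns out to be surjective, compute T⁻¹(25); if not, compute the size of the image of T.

Since 29 is prime, the nonzero elements of ℤ_{29} form a cyclic group of order 28.
As gcd(19, 28) = 1, raising to the 19th power is a bijection on this group: if s^19 ≡ t^19 then (st^{−1})^19 = 1, and the only element of order dividing gcd(19, 28) = 1 is 1, so s = t.
With T(0) = 0 this makes T injective on all of ℤ_{29}, hence bijective (finite equal-size domain and codomain). In particular T is surjective.
Since T is surjective, we find the preimage of 25. The inverse of x ↦ x^19 on (ℤ_{29})^× is x ↦ x^3, because 19·3 = 57 = 2·28 + 1 ≡ 1 (mod 28) and x^{28} = 1 for x ≠ 0 (Fermat). So T⁻¹(25) = 25^3 mod 29.
Repeated squaring mod 29: 25^1 ≡ 25, 25^2 ≡ 25² = 625 ≡ 16. Since 3 = 2 + 1, 25^3 ≡ 16·25: 16·25 = 400 ≡ 23. So 25^3 ≡ 23 (mod 29).
Hence T⁻¹(25) = 23.

23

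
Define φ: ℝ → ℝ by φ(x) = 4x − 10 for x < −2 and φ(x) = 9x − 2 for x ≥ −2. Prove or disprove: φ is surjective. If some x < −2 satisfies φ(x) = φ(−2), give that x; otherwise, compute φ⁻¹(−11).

Both pieces are strictly increasing (slopes 4 and 9), so each is injective on its own interval.
The left piece maps (−∞, −2) onto (−∞, −18); the right piece maps [−2, ∞) onto [−20, ∞).
The union (−∞, −18) ∪ [−20, ∞) covers ℝ, so φ is surjective.
For the follow-up: the images overlap, so an x < −2 with φ(x) = φ(−2) exists. φ(−2) = −20; solving 4x − 10 = −20 for x < −2 gives x = (−20 + 10)/4 = −5/2.

-5/2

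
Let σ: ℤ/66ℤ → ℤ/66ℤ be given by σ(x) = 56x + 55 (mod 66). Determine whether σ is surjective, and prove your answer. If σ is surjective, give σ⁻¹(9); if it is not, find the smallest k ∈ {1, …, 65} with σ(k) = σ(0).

33

Recall that surjectivity means every element of the codomain has a preimage under σ.
Since gcd(56, 66) = 2, we have 56x ≡ 0 (mod 2) for all x, so σ(x) ≡ 1 (mod 2).
But 0 ≢ 1 (mod 2), so 0 ∈ ℤ/66ℤ has no preimage. Hence σ is not surjective.
Since σ is not surjective, we find the least positive k with σ(k) = σ(0): this means 56k ≡ 0 (mod 66), i.e. 66 ∣ 56k. Since gcd(56, 66) = 2, dividing through by 2 this holds exactly when 33 ∣ 28k, and as gcd(28, 33) = 1, exactly when 33 ∣ k.
The smallest positive such k is 33.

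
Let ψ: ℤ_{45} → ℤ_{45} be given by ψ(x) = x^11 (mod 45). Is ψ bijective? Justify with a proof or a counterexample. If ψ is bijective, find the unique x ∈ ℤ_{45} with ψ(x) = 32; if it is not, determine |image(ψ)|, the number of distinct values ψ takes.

ψ(0) = 0^11 = 0.
ψ(15): Repeated squaring mod 45: 15^1 ≡ 15, 15^2 ≡ 15² = 225 ≡ 0, 15^4 ≡ 0² = 0, 15^8 ≡ 0² = 0. Since 11 = 8 + 2 + 1, 15^11 ≡ 0·0·15: 0·0 = 0, then 0·15 = 0. So 15^11 ≡ 0 (mod 45).
So ψ(0) = ψ(15) = 0 while 0 ≠ 15, so ψ is not injective, hence not bijective.
Since ψ is not bijective, we determine |image(ψ)|. Computing x^11 mod 45 for each x (by repeated squaring, reducing mod 45 at every step), the values ψ(0), ψ(1), …, ψ(44) are: 0, 1, 23, 27, 34, 20, 36, 13, 17, 9, 10, 41, 18, 7, 29, 0, 31, 8, 27, 19, 5, 36, 43, 2, 9, 40, 26, 18, 37, 14, 0, 16, 38, 27, 4, 35, 36, 28, 32, 9, 25, 11, 18, 22, 44.
The distinct values are {0, 1, 2, 4, 5, 7, 8, 9, 10, 11, 13, 14, 16, 17, 18, 19, 20, 22, 23, 25, 26, 27, 28, 29, 31, 32, 34, 35, 36, 37, 38, 40, 41, 43, 44}; there are 35 of them.

35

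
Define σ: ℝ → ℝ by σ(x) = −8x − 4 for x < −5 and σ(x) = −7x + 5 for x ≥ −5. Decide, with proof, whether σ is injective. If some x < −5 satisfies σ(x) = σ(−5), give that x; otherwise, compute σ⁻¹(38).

-11/2

Both pieces are strictly decreasing (slopes −8 and −7), so each is injective on its own interval.
The left piece maps (−∞, −5) onto (36, ∞); the right piece maps [−5, ∞) onto (−∞, 40].
These images overlap. In particular σ(−5) = 40 (right piece), and solving −8x − 4 = 40 on the left piece gives x = −11/2 < −5.
So σ(−11/2) = σ(−5) with −11/2 ≠ −5, and σ is not injective. This x = −11/2 is the requested value below −5.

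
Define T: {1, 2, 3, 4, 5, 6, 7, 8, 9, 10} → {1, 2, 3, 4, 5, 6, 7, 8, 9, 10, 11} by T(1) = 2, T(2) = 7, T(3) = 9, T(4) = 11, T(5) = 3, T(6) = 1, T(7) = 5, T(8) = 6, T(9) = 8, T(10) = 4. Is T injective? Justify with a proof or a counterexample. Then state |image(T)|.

10

The values T(1), …, T(10) are 2, 7, 9, 11, 3, 1, 5, 6, 8, 4 — all distinct.
So T(a) = T(b) only when a = b, and T is injective.
The image of T is {1, 2, 3, 4, 5, 6, 7, 8, 9, 11}, which has 10 elements.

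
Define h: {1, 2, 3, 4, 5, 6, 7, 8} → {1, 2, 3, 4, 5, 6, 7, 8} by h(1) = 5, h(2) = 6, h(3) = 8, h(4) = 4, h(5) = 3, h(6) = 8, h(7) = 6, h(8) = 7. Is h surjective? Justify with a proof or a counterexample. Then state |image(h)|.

6

No element maps to 1, so h is not surjective.
The image of h is {3, 4, 5, 6, 7, 8}, which has 6 elements.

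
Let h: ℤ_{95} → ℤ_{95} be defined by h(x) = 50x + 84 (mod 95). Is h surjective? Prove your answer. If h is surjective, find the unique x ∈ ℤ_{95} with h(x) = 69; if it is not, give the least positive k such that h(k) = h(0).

19

Since gcd(50, 95) = 5, we have 50x ≡ 0 (mod 5) for all x, so h(x) ≡ 4 (mod 5).
But 0 ≢ 4 (mod 5), so 0 ∈ ℤ_{95} has no preimage. Therefore h is not surjective.
Since h is not surjective, we find the least positive k with h(k) = h(0): this means 50k ≡ 0 (mod 95), i.e. 95 ∣ 50k. Since gcd(50, 95) = 5, dividing through by 5 this holds exactly when 19 ∣ 10k, and as gcd(10, 19) = 1, exactly when 19 ∣ k.
The smallest positive such k is 19.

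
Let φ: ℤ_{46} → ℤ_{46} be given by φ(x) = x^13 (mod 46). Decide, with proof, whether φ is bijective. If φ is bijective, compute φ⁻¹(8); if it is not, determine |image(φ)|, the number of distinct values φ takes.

Computing x^13 mod 46 for each x (by repeated squaring, reducing mod 46 at every step), the values φ(0), φ(1), …, φ(45) are: 0, 1, 4, 9, 16, 21, 36, 43, 18, 35, 38, 17, 6, 31, 34, 5, 26, 33, 2, 7, 14, 19, 22, 23, 24, 27, 32, 39, 44, 13, 20, 41, 12, 15, 40, 29, 8, 11, 28, 3, 10, 25, 30, 37, 42, 45.
Every element of ℤ_{46} appears exactly once in this list, so φ is a bijection, and in particular bijective.
Since φ is bijective, we read off the preimage of 8 from the same table: φ(36) = 8, so φ⁻¹(8) = 36.

36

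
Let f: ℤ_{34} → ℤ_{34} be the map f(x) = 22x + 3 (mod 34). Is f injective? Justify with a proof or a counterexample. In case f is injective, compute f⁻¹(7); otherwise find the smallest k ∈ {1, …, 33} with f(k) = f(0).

Recall: f is injective when f(x_1) = f(x_2) forces x_1 = x_2.
We have gcd(22, 34) = 2 > 1. Taking x_1 = 0 and x_2 = 17: f(0) = 3 and f(17) = 22·17 + 3 = 377 ≡ 3 (mod 34).
So f(0) = f(17) while 0 ≠ 17, hence f is not injective.
Since f is not injective, we find the least positive k with f(k) = f(0): this means 22k ≡ 0 (mod 34), i.e. 34 ∣ 22k. Since gcd(22, 34) = 2, dividing through by 2 this holds exactly when 17 ∣ 11k, and as gcd(11, 17) = 1, exactly when 17 ∣ k.
The smallest positive such k is 17.

17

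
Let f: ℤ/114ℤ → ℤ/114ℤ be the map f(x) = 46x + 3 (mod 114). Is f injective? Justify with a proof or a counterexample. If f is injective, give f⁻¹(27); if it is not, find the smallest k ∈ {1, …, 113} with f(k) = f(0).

We have gcd(46, 114) = 2 > 1. Taking x_1 = 0 and x_2 = 57: f(0) = 3 and f(57) = 46·57 + 3 = 2625 ≡ 3 (mod 114).
So f(0) = f(57) while 0 ≠ 57, so f is not injective.
Since f is not injective, we find the least positive k with f(k) = f(0): this means 46k ≡ 0 (mod 114), i.e. 114 ∣ 46k. Since gcd(46, 114) = 2, dividing through by 2 this holds exactly when 57 ∣ 23k, and as gcd(23, 57) = 1, exactly when 57 ∣ k.
The smallest positive such k is 57.

57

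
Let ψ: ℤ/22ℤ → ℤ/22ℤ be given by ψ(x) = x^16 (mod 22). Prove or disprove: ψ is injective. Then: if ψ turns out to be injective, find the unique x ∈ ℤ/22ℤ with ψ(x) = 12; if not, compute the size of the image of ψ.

ψ(10): Repeated squaring mod 22: 10^1 ≡ 10, 10^2 ≡ 10² = 100 ≡ 12, 10^4 ≡ 12² = 144 ≡ 12, 10^8 ≡ 12² = 144 ≡ 12, 10^16 ≡ 12² = 144 ≡ 12. So 10^16 ≡ 12 (mod 22).
ψ(12): Repeated squaring mod 22: 12^1 ≡ 12, 12^2 ≡ 12² = 144 ≡ 12, 12^4 ≡ 12² = 144 ≡ 12, 12^8 ≡ 12² = 144 ≡ 12, 12^16 ≡ 12² = 144 ≡ 12. So 12^16 ≡ 12 (mod 22).
So ψ(10) = ψ(12) = 12 while 10 ≠ 12, so ψ is not injective.
Since ψ is not injective, we determine |image(ψ)|. Computing x^16 mod 22 for each x (by repeated squaring, reducing mod 22 at every step), the values ψ(0), ψ(1), …, ψ(21) are: 0, 1, 20, 3, 4, 5, 16, 15, 14, 9, 12, 11, 12, 9, 14, 15, 16, 5, 4, 3, 20, 1.
The distinct values are {0, 1, 3, 4, 5, 9, 11, 12, 14, 15, 16, 20}; there are 12 of them.

12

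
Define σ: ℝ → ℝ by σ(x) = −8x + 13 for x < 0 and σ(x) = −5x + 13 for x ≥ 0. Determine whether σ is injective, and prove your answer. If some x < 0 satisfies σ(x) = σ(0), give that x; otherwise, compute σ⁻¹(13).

Both pieces are strictly decreasing (slopes −8 and −5), so each is injective on its own interval.
The left piece maps (−∞, 0) onto (13, ∞); the right piece maps [0, ∞) onto (−∞, 13].
These images are disjoint, so no value is attained by both pieces. So σ is injective.
Because the two images are disjoint, no x < 0 has σ(x) = σ(0), so we compute σ⁻¹(13): 13 lies in (−∞, 13], so solve −5x + 13 = 13: x = (13 − 13)/(−5) = 0.

0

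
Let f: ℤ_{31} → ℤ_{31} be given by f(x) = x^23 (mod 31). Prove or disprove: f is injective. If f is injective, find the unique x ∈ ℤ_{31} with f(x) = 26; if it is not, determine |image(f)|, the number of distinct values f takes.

Since 31 is prime, the nonzero elements of ℤ_{31} form a cyclic group of order 30.
As gcd(23, 30) = 1, raising to the 23rd power is a bijection on this group: if x_1^23 ≡ x_2^23 then (x_1x_2^{−1})^23 = 1, and the only element of order dividing gcd(23, 30) = 1 is 1, so x_1 = x_2.
With f(0) = 0 this makes f injective on all of ℤ_{31}, hence bijective (finite equal-size domain and codomain). In particular f is injective.
Since f is injective, we find the preimage of 26. The inverse of x ↦ x^23 on (ℤ_{31})^× is x ↦ x^17, because 23·17 = 391 = 13·30 + 1 ≡ 1 (mod 30) and x^{30} = 1 for x ≠ 0 (Fermat). So f⁻¹(26) = 26^17 mod 31.
Repeated squaring mod 31: 26^1 ≡ 26, 26^2 ≡ 26² = 676 ≡ 25, 26^4 ≡ 25² = 625 ≡ 5, 26^8 ≡ 5² = 25, 26^16 ≡ 25² = 625 ≡ 5. Since 17 = 16 + 1, 26^17 ≡ 5·26: 5·26 = 130 ≡ 6. So 26^17 ≡ 6 (mod 31).
Hence f⁻¹(26) = 6.

6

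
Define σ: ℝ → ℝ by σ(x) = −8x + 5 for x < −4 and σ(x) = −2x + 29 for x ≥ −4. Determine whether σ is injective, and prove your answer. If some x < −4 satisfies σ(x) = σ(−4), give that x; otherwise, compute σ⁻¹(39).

-17/4

Both pieces are strictly decreasing (slopes −8 and −2), so each is injective on its own interval.
The left piece maps (−∞, −4) onto (37, ∞); the right piece maps [−4, ∞) onto (−∞, 37].
These images are disjoint, so no value is attained by both pieces. Thus σ is injective.
Because the two images are disjoint, no x < −4 has σ(x) = σ(−4), so we compute σ⁻¹(39): 39 lies in (37, ∞), so solve −8x + 5 = 39: x = (39 − 5)/(−8) = −17/4.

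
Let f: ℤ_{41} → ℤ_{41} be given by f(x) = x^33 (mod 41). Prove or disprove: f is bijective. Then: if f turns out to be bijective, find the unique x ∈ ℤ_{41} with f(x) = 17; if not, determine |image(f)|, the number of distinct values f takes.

6

Since 41 is prime, the nonzero elements of ℤ_{41} form a cyclic group of order 40.
As gcd(33, 40) = 1, raising to the 33rd power is a bijection on this group: if u^33 ≡ v^33 then (uv^{−1})^33 = 1, and the only element of order dividing gcd(33, 40) = 1 is 1, so u = v.
With f(0) = 0 this makes f injective on all of ℤ_{41}, hence bijective (finite equal-size domain and codomain). In particular f is bijective.
Since f is bijective, we find the preimage of 17. The inverse of x ↦ x^33 on (ℤ_{41})^× is x ↦ x^17, because 33·17 = 561 = 14·40 + 1 ≡ 1 (mod 40) and x^{40} = 1 for x ≠ 0 (Fermat). So f⁻¹(17) = 17^17 mod 41.
Repeated squaring mod 41: 17^1 ≡ 17, 17^2 ≡ 17² = 289 ≡ 2, 17^4 ≡ 2² = 4, 17^8 ≡ 4² = 16, 17^16 ≡ 16² = 256 ≡ 10. Since 17 = 16 + 1, 17^17 ≡ 10·17: 10·17 = 170 ≡ 6. So 17^17 ≡ 6 (mod 41).
Hence f⁻¹(17) = 6.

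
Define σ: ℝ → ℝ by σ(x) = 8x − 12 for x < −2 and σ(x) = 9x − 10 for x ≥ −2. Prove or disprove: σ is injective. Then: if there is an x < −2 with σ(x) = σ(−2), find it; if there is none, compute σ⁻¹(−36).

Both pieces are strictly increasing (slopes 8 and 9), so each is injective on its own interval.
The left piece maps (−∞, −2) onto (−∞, −28); the right piece maps [−2, ∞) onto [−28, ∞).
These images are disjoint, so no value is attained by both pieces. Therefore σ is injective.
Because the two images are disjoint, no x < −2 has σ(x) = σ(−2), so we compute σ⁻¹(−36): −36 lies in (−∞, −28), so solve 8x − 12 = −36: x = (−36 + 12)/8 = −3.

-3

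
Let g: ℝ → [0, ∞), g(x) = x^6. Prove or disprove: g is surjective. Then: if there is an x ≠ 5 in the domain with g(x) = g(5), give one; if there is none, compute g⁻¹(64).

-5

For any y ∈ [0, ∞), x = y^{1/6} ∈ ℝ satisfies x^6 = y, so g is surjective.
For the follow-up, such an x exists: taking x = −5 ∈ ℝ gives g(−5) = 15625 = g(5) with −5 ≠ 5.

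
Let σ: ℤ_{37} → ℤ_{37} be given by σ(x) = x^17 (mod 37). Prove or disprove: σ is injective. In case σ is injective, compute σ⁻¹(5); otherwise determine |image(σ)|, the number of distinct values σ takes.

Since 37 is prime, the nonzero elements of ℤ_{37} form a cyclic group of order 36.
As gcd(17, 36) = 1, raising to the 17th power is a bijection on this group: if x_1^17 ≡ x_2^17 then (x_1x_2^{−1})^17 = 1, and the only element of order dividing gcd(17, 36) = 1 is 1, so x_1 = x_2.
With σ(0) = 0 this makes σ injective on all of ℤ_{37}, hence bijective (finite equal-size domain and codomain). In particular σ is injective.
Since σ is injective, we find the preimage of 5. The inverse of x ↦ x^17 on (ℤ_{37})^× is x ↦ x^17, because 17·17 = 289 = 8·36 + 1 ≡ 1 (mod 36) and x^{36} = 1 for x ≠ 0 (Fermat). So σ⁻¹(5) = 5^17 mod 37.
Repeated squaring mod 37: 5^1 ≡ 5, 5^2 ≡ 5² = 25, 5^4 ≡ 25² = 625 ≡ 33, 5^8 ≡ 33² = 1089 ≡ 16, 5^16 ≡ 16² = 256 ≡ 34. Since 17 = 16 + 1, 5^17 ≡ 34·5: 34·5 = 170 ≡ 22. So 5^17 ≡ 22 (mod 37).
Hence σ⁻¹(5) = 22.

22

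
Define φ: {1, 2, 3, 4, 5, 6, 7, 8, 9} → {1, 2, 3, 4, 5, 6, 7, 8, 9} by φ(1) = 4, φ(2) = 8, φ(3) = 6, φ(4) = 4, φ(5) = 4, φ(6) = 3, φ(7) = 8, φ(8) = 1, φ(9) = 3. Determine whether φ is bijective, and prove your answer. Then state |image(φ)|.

φ(1) = 4 = φ(4) with 1 ≠ 4, so φ is not injective, hence not bijective.
The image of φ is {1, 3, 4, 6, 8}, which has 5 elements.

5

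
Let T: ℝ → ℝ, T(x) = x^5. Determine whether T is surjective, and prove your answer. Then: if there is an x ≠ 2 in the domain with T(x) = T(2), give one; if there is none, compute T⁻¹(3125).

5

For any y ∈ ℝ, x = y^{1/5} ∈ ℝ gives T(x) = y, so T is surjective.
Since x ↦ x^5 is strictly increasing on ℝ, it is injective there, so no x ≠ 2 in the domain has T(x) = T(2). We therefore compute T⁻¹(3125) = 3125^{1/5} = 5 (indeed 5^5 = 3125).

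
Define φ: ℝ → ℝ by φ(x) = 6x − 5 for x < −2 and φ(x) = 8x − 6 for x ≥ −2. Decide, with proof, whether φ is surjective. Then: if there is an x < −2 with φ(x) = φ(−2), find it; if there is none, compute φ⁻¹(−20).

-17/6

Both pieces are strictly increasing (slopes 6 and 8), so each is injective on its own interval.
The left piece maps (−∞, −2) onto (−∞, −17); the right piece maps [−2, ∞) onto [−22, ∞).
The union (−∞, −17) ∪ [−22, ∞) covers ℝ, so φ is surjective.
For the follow-up: the images overlap, so an x < −2 with φ(x) = φ(−2) exists. φ(−2) = −22; solving 6x − 5 = −22 for x < −2 gives x = (−22 + 5)/6 = −17/6.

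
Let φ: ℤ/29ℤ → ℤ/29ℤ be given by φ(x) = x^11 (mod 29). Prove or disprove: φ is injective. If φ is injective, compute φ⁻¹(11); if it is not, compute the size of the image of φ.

Since 29 is prime, the nonzero elements of ℤ/29ℤ form a cyclic group of order 28.
As gcd(11, 28) = 1, raising to the 11th power is a bijection on this group: if a^11 ≡ b^11 then (ab^{−1})^11 = 1, and the only element of order dividing gcd(11, 28) = 1 is 1, so a = b.
With φ(0) = 0 this makes φ injective on all of ℤ/29ℤ, hence bijective (finite equal-size domain and codomain). In particular φ is injective.
Since φ is injective, we find the preimage of 11. The inverse of x ↦ x^11 on (ℤ/29ℤ)^× is x ↦ x^23, because 11·23 = 253 = 9·28 + 1 ≡ 1 (mod 28) and x^{28} = 1 for x ≠ 0 (Fermat). So φ⁻¹(11) = 11^23 mod 29.
Repeated squaring mod 29: 11^1 ≡ 11, 11^2 ≡ 11² = 121 ≡ 5, 11^4 ≡ 5² = 25, 11^8 ≡ 25² = 625 ≡ 16, 11^16 ≡ 16² = 256 ≡ 24. Since 23 = 16 + 4 + 2 + 1, 11^23 ≡ 24·25·5·11: 24·25 = 600 ≡ 20, then 20·5 = 100 ≡ 13, then 13·11 = 143 ≡ 27. So 11^23 ≡ 27 (mod 29).
Hence φ⁻¹(11) = 27.

27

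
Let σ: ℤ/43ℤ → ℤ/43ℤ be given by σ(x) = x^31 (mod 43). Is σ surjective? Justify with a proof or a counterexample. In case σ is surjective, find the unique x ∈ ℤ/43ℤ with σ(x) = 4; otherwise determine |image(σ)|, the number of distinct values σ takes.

Since 43 is prime, the nonzero elements of ℤ/43ℤ form a cyclic group of order 42.
As gcd(31, 42) = 1, raising to the 31st power is a bijection on this group: if x_1^31 ≡ x_2^31 then (x_1x_2^{−1})^31 = 1, and the only element of order dividing gcd(31, 42) = 1 is 1, so x_1 = x_2.
With σ(0) = 0 this makes σ injective on all of ℤ/43ℤ, hence bijective (finite equal-size domain and codomain). In particular σ is surjective.
Since σ is surjective, we find the preimage of 4. The inverse of x ↦ x^31 on (ℤ/43ℤ)^× is x ↦ x^19, because 31·19 = 589 = 14·42 + 1 ≡ 1 (mod 42) and x^{42} = 1 for x ≠ 0 (Fermat). So σ⁻¹(4) = 4^19 mod 43.
Repeated squaring mod 43: 4^1 ≡ 4, 4^2 ≡ 4² = 16, 4^4 ≡ 16² = 256 ≡ 41, 4^8 ≡ 41² = 1681 ≡ 4, 4^16 ≡ 4² = 16. Since 19 = 16 + 2 + 1, 4^19 ≡ 16·16·4: 16·16 = 256 ≡ 41, then 41·4 = 164 ≡ 35. So 4^19 ≡ 35 (mod 43).
Hence σ⁻¹(4) = 35.

35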